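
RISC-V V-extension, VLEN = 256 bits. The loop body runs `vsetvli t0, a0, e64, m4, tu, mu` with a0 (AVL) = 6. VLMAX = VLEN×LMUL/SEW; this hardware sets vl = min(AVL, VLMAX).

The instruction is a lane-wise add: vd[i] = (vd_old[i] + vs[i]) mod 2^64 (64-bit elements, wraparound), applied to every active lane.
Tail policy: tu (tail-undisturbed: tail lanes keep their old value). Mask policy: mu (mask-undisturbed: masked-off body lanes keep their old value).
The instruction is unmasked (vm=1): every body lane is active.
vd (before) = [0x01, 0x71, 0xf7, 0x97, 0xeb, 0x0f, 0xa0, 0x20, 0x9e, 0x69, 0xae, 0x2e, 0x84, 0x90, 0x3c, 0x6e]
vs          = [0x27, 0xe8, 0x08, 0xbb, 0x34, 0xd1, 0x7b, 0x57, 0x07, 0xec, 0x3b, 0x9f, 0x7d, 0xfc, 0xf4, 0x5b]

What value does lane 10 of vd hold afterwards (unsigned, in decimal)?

lanes per group: 256·4/64 = 16
vl = min(AVL, VLMAX) = min(6, 16) = 6
  i=0: add(0x01,0x27) → 40
  i=1: add(0x71,0xe8) → 345
  i=2: add(0xf7,0x08) → 255
  i=3: add(0x97,0xbb) → 338
  i=4: add(0xeb,0x34) → 287
  i=5: add(0x0f,0xd1) → 224
  i=6: tail/keep → 160
  i=7: tail/keep → 32
  i=8: tail/keep → 158
  i=9: tail/keep → 105
  i=10: tail/keep → 174
  i=11: tail/keep → 46
  i=12: tail/keep → 132
  i=13: tail/keep → 144
  i=14: tail/keep → 60
  i=15: tail/keep → 110

vd[10] = 174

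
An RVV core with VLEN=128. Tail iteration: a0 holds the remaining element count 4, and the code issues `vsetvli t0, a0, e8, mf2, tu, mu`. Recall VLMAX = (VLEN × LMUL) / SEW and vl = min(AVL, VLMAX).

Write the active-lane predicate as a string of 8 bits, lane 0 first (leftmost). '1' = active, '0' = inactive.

predicate = 11110000

VLMAX = (128 × 1/2) / 8 = 8 lanes
AVL=4 ≤ VLMAX=8, so vl = 4
bits (lane 0 leftmost): 11110000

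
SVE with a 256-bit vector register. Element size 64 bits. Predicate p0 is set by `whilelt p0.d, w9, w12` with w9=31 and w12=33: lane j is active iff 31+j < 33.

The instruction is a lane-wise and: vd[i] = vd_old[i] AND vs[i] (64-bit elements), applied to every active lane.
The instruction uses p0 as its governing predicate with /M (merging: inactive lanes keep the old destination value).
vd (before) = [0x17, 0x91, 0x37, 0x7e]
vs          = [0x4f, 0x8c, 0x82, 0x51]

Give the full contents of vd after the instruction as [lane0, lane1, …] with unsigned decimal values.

lane count: 256 div 64 = 4
p0[j] = (31+j < 33); true for j=0..1 → 2 lanes set
[0] and(0x17,0x4f) = 0x07
[1] and(0x91,0x8c) = 0x80
[2] tail/keep = 0x37
[3] tail/keep = 0x7e

vd = [7, 128, 55, 126]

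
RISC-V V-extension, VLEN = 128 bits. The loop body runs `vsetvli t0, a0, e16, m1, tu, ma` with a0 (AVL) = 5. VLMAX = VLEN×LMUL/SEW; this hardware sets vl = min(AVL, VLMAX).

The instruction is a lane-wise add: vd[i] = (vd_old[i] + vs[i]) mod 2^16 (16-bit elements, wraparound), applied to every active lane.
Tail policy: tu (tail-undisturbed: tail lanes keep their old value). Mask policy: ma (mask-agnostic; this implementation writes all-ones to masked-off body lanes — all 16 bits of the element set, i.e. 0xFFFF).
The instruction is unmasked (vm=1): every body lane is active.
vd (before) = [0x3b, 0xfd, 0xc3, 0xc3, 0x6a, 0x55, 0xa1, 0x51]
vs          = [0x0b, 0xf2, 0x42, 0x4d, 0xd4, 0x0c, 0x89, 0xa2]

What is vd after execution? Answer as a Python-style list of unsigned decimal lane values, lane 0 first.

vd = [70, 495, 261, 272, 318, 85, 161, 81]

lanes per group: 128·1/16 = 8
vl ← min(5, 8) = 5
lane  0: add(0x3b,0x0b) ⇒ 0x46
lane  1: add(0xfd,0xf2) ⇒ 0x1ef
lane  2: add(0xc3,0x42) ⇒ 0x105
lane  3: add(0xc3,0x4d) ⇒ 0x110
lane  4: add(0x6a,0xd4) ⇒ 0x13e
lane  5: tail/keep ⇒ 0x55
lane  6: tail/keep ⇒ 0xa1
lane  7: tail/keep ⇒ 0x51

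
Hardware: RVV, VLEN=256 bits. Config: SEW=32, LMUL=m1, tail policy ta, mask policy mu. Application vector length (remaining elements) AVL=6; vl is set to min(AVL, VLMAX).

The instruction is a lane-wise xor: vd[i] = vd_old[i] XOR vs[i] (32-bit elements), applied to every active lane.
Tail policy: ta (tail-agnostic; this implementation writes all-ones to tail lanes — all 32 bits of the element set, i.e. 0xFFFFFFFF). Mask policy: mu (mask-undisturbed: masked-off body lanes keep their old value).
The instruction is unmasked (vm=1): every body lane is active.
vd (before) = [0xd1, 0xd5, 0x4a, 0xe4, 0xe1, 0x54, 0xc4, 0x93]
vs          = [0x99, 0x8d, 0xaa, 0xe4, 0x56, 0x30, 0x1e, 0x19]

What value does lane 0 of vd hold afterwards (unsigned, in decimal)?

vd[0] = 72

VLMAX = VLEN×LMUL/SEW = 256×1/32 = 8
vl ← min(6, 8) = 6
vd[0] xor(0xd1,0x99) -> 0x48
vd[1] xor(0xd5,0x8d) -> 0x58
vd[2] xor(0x4a,0xaa) -> 0xe0
vd[3] xor(0xe4,0xe4) -> 0x00
vd[4] xor(0xe1,0x56) -> 0xb7
vd[5] xor(0x54,0x30) -> 0x64
vd[6] tail/ones -> 0xffffffff
vd[7] tail/ones -> 0xffffffff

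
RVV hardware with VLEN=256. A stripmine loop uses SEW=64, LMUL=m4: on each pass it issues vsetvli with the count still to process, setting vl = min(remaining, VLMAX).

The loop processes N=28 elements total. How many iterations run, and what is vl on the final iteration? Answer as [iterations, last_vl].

[iterations, last_vl] = [2, 12]

VLMAX = (256 × 4) / 64 = 16 lanes
iterations = ceil(28/16) = 2; final-pass vl = 12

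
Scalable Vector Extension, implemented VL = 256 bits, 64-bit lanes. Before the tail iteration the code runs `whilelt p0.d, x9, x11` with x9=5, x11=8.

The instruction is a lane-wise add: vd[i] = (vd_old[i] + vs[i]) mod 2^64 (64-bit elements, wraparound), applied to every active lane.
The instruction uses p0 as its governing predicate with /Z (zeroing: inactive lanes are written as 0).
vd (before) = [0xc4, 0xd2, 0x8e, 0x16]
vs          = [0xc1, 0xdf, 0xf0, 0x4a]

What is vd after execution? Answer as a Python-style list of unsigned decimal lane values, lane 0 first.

vd = [389, 433, 382, 0]

256-bit reg / 64-bit elem → 4 lanes
whilelt: lane j active iff 5+j < 8 → j < 3 → 3 active
lane  0: add(0xc4,0xc1) ⇒ 0x185
lane  1: add(0xd2,0xdf) ⇒ 0x1b1
lane  2: add(0x8e,0xf0) ⇒ 0x17e
lane  3: tail/zero ⇒ 0x00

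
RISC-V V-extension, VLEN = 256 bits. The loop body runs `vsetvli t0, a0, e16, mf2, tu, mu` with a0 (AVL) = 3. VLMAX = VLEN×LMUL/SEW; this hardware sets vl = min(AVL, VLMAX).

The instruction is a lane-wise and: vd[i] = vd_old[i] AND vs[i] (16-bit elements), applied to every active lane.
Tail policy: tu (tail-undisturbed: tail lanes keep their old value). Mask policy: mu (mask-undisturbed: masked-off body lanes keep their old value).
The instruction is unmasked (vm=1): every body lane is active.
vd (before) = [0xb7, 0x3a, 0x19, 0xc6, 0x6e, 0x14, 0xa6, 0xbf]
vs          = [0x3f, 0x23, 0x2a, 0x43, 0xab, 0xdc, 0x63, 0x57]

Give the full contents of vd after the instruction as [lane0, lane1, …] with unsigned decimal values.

VLMAX = (256 × 1/2) / 16 = 8 lanes
vl = min(AVL, VLMAX) = min(3, 8) = 3
  i=0: and(0xb7,0x3f) → 55
  i=1: and(0x3a,0x23) → 34
  i=2: and(0x19,0x2a) → 8
  i=3: tail/keep → 198
  i=4: tail/keep → 110
  i=5: tail/keep → 20
  i=6: tail/keep → 166
  i=7: tail/keep → 191

vd = [55, 34, 8, 198, 110, 20, 166, 191]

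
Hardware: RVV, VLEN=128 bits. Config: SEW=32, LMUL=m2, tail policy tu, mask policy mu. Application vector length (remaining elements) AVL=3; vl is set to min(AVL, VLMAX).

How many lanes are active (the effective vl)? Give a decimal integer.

VLMAX = VLEN×LMUL/SEW = 128×2/32 = 8
vl ← min(3, 8) = 3

vl = 3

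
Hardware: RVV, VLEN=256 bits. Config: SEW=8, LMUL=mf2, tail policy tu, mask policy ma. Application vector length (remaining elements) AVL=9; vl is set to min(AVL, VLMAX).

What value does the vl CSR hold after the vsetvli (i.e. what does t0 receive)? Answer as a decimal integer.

vl = 9

lanes per group: 256·1/2/8 = 16
vl = min(AVL, VLMAX) = min(9, 16) = 9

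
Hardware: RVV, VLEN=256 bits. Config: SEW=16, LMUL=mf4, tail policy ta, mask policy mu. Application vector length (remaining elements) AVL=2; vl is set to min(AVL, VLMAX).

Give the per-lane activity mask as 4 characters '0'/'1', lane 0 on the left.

predicate = 1100

lanes per group: 256·1/4/16 = 4
vl = min(AVL, VLMAX) = min(2, 4) = 2
bits (lane 0 leftmost): 1100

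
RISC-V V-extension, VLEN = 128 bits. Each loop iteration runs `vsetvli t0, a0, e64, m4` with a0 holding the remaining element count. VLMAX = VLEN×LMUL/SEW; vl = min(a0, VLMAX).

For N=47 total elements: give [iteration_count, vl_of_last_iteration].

[iterations, last_vl] = [6, 7]

lanes per group: 128·4/64 = 8
iterations = ceil(47/8) = 6; final-pass vl = 7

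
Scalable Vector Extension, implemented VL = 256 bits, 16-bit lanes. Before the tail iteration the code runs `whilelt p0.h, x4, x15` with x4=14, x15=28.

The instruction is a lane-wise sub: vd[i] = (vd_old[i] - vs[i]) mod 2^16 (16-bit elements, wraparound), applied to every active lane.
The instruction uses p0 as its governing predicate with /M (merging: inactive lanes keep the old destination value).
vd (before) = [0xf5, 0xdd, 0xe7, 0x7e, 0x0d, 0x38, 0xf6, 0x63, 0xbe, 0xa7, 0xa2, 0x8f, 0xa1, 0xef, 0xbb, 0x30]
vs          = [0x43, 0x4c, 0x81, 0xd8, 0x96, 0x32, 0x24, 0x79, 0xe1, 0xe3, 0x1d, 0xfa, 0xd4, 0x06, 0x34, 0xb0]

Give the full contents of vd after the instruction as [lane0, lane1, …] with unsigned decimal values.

lane count: 256 div 16 = 16
p0[j] = (14+j < 28); true for j=0..13 → 14 lanes set
[0] sub(0xf5,0x43) = 0xb2
[1] sub(0xdd,0x4c) = 0x91
[2] sub(0xe7,0x81) = 0x66
[3] sub(0x7e,0xd8) = 0xffa6
[4] sub(0x0d,0x96) = 0xff77
[5] sub(0x38,0x32) = 0x06
[6] sub(0xf6,0x24) = 0xd2
[7] sub(0x63,0x79) = 0xffea
[8] sub(0xbe,0xe1) = 0xffdd
[9] sub(0xa7,0xe3) = 0xffc4
[10] sub(0xa2,0x1d) = 0x85
[11] sub(0x8f,0xfa) = 0xff95
[12] sub(0xa1,0xd4) = 0xffcd
[13] sub(0xef,0x06) = 0xe9
[14] tail/keep = 0xbb
[15] tail/keep = 0x30

vd = [178, 145, 102, 65446, 65399, 6, 210, 65514, 65501, 65476, 133, 65429, 65485, 233, 187, 48]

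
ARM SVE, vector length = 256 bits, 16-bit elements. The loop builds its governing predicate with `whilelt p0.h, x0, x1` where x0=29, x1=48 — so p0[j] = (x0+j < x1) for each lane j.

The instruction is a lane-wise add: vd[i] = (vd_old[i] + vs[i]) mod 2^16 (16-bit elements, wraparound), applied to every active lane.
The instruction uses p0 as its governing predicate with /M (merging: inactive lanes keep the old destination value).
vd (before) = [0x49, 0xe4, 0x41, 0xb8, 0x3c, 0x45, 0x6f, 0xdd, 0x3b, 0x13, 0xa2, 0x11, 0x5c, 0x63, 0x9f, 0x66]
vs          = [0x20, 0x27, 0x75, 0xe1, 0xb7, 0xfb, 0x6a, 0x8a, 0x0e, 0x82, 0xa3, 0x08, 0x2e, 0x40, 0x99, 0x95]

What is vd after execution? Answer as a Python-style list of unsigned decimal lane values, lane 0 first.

vd = [105, 267, 182, 409, 243, 320, 217, 359, 73, 149, 325, 25, 138, 163, 312, 251]

256-bit reg / 16-bit elem → 16 lanes
active while 29+j < 48, i.e. j ∈ [0,19) capped at 16 ⇒ 16
lane  0: add(0x49,0x20) ⇒ 0x69
lane  1: add(0xe4,0x27) ⇒ 0x10b
lane  2: add(0x41,0x75) ⇒ 0xb6
lane  3: add(0xb8,0xe1) ⇒ 0x199
lane  4: add(0x3c,0xb7) ⇒ 0xf3
lane  5: add(0x45,0xfb) ⇒ 0x140
lane  6: add(0x6f,0x6a) ⇒ 0xd9
lane  7: add(0xdd,0x8a) ⇒ 0x167
lane  8: add(0x3b,0x0e) ⇒ 0x49
lane  9: add(0x13,0x82) ⇒ 0x95
lane 10: add(0xa2,0xa3) ⇒ 0x145
lane 11: add(0x11,0x08) ⇒ 0x19
lane 12: add(0x5c,0x2e) ⇒ 0x8a
lane 13: add(0x63,0x40) ⇒ 0xa3
lane 14: add(0x9f,0x99) ⇒ 0x138
lane 15: add(0x66,0x95) ⇒ 0xfb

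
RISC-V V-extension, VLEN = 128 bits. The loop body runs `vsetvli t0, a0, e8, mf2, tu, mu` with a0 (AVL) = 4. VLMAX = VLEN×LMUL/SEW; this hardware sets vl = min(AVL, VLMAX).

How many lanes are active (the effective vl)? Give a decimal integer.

lanes per group: 128·1/2/8 = 8
vl ← min(4, 8) = 4

vl = 4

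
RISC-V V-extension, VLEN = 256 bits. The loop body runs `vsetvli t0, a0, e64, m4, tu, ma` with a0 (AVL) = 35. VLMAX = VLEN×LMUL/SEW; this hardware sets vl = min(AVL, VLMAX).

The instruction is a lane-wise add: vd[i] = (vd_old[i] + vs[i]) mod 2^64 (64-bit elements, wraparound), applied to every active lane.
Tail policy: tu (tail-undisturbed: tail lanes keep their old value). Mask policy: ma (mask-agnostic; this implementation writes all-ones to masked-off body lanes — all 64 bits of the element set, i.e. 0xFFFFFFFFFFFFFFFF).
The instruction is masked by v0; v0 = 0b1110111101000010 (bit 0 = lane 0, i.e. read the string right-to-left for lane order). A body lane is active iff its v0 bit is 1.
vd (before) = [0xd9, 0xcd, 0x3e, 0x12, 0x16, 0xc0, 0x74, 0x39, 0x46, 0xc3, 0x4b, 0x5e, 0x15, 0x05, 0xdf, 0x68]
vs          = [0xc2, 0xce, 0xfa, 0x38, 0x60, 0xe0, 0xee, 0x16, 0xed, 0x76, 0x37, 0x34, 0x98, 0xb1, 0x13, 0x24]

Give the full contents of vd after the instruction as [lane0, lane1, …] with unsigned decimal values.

vd = [18446744073709551615, 411, 18446744073709551615, 18446744073709551615, 18446744073709551615, 18446744073709551615, 354, 18446744073709551615, 307, 313, 130, 146, 18446744073709551615, 182, 242, 140]

VLMAX = VLEN×LMUL/SEW = 256×4/64 = 16
vl = min(AVL, VLMAX) = min(35, 16) = 16
vd[0] mask-off/ones -> 0xffffffffffffffff
vd[1] add(0xcd,0xce) -> 0x19b
vd[2] mask-off/ones -> 0xffffffffffffffff
vd[3] mask-off/ones -> 0xffffffffffffffff
vd[4] mask-off/ones -> 0xffffffffffffffff
vd[5] mask-off/ones -> 0xffffffffffffffff
vd[6] add(0x74,0xee) -> 0x162
vd[7] mask-off/ones -> 0xffffffffffffffff
vd[8] add(0x46,0xed) -> 0x133
vd[9] add(0xc3,0x76) -> 0x139
vd[10] add(0x4b,0x37) -> 0x82
vd[11] add(0x5e,0x34) -> 0x92
vd[12] mask-off/ones -> 0xffffffffffffffff
vd[13] add(0x05,0xb1) -> 0xb6
vd[14] add(0xdf,0x13) -> 0xf2
vd[15] add(0x68,0x24) -> 0x8c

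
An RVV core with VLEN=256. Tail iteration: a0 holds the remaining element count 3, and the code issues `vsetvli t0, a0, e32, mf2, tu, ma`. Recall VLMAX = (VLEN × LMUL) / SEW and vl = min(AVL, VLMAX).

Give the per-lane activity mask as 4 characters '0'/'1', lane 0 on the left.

VLMAX = VLEN×LMUL/SEW = 256×1/2/32 = 4
vl = min(AVL, VLMAX) = min(3, 4) = 3
bits (lane 0 leftmost): 1110

predicate = 1110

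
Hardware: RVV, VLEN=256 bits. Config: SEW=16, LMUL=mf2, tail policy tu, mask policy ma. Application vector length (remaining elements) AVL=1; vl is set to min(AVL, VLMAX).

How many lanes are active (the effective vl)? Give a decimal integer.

VLMAX = VLEN×LMUL/SEW = 256×1/2/16 = 8
AVL=1 ≤ VLMAX=8, so vl = 1

vl = 1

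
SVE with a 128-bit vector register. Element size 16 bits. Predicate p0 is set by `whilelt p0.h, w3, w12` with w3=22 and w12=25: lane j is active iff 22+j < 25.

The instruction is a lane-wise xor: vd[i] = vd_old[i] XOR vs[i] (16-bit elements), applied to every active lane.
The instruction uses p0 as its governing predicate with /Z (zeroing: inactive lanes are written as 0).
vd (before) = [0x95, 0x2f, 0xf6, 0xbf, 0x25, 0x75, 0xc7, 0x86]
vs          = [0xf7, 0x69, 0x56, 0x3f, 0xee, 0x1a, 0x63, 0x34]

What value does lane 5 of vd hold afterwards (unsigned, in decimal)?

register lanes = 128/16 = 8
p0[j] = (22+j < 25); true for j=0..2 → 3 lanes set
[0] xor(0x95,0xf7) = 0x62
[1] xor(0x2f,0x69) = 0x46
[2] xor(0xf6,0x56) = 0xa0
[3] tail/zero = 0x00
[4] tail/zero = 0x00
[5] tail/zero = 0x00
[6] tail/zero = 0x00
[7] tail/zero = 0x00

vd[5] = 0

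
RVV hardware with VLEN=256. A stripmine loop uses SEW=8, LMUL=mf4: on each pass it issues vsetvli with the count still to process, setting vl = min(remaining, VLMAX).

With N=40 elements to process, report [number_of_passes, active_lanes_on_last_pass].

[iterations, last_vl] = [5, 8]

lanes per group: 256·1/4/8 = 8
iterations = ceil(40/8) = 5; final-pass vl = 8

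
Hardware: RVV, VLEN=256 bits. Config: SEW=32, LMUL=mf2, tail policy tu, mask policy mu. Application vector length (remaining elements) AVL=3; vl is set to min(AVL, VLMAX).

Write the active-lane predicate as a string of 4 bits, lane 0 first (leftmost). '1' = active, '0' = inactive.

predicate = 1110

VLMAX = (256 × 1/2) / 32 = 4 lanes
vl ← min(3, 4) = 3
bits (lane 0 leftmost): 1110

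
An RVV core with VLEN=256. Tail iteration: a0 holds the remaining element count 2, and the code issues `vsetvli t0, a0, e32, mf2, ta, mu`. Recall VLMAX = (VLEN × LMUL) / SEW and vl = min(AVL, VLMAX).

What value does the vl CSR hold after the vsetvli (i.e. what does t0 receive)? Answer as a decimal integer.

VLMAX = VLEN×LMUL/SEW = 256×1/2/32 = 4
vl = min(AVL, VLMAX) = min(2, 4) = 2

vl = 2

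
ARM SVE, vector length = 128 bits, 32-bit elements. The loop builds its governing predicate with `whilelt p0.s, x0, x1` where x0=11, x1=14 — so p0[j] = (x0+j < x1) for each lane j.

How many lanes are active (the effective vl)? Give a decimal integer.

vl = 3

register lanes = 128/32 = 4
whilelt: lane j active iff 11+j < 14 → j < 3 → 3 active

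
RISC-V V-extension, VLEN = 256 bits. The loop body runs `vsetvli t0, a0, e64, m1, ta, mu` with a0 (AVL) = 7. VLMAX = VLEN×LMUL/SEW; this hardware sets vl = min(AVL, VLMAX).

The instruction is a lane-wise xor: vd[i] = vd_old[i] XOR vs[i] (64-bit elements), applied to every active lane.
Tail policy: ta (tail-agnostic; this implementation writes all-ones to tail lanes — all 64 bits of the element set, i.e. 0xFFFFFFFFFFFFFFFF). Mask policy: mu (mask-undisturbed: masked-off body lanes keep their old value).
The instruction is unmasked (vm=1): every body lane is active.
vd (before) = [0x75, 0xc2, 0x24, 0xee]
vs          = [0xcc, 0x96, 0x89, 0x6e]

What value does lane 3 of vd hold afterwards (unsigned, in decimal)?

vd[3] = 128

lanes per group: 256·1/64 = 4
AVL=7 > VLMAX=4, so vl = 4
lane  0: xor(0x75,0xcc) ⇒ 0xb9
lane  1: xor(0xc2,0x96) ⇒ 0x54
lane  2: xor(0x24,0x89) ⇒ 0xad
lane  3: xor(0xee,0x6e) ⇒ 0x80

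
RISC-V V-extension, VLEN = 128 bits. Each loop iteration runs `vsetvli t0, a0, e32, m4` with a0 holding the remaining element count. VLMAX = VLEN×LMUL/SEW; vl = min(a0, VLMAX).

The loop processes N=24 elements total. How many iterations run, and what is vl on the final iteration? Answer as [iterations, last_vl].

VLMAX = VLEN×LMUL/SEW = 128×4/32 = 16
24 elements at 16/iter → 2 passes, remainder 8 on the last

[iterations, last_vl] = [2, 8]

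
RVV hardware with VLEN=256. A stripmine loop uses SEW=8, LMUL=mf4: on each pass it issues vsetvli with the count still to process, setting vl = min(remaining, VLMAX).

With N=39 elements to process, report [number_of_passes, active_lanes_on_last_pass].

[iterations, last_vl] = [5, 7]

VLMAX = (256 × 1/4) / 8 = 8 lanes
iterations = ceil(39/8) = 5; final-pass vl = 7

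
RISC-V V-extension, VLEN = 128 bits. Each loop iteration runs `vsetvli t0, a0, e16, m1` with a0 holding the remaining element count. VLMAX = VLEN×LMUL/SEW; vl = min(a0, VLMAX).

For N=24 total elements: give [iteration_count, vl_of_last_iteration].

lanes per group: 128·1/16 = 8
iterations = ceil(24/8) = 3; final-pass vl = 8

[iterations, last_vl] = [3, 8]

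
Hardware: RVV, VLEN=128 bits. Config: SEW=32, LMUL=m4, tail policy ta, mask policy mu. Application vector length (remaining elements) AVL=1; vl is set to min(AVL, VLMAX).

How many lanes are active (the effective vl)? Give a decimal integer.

VLMAX = (128 × 4) / 32 = 16 lanes
vl = min(AVL, VLMAX) = min(1, 16) = 1

vl = 1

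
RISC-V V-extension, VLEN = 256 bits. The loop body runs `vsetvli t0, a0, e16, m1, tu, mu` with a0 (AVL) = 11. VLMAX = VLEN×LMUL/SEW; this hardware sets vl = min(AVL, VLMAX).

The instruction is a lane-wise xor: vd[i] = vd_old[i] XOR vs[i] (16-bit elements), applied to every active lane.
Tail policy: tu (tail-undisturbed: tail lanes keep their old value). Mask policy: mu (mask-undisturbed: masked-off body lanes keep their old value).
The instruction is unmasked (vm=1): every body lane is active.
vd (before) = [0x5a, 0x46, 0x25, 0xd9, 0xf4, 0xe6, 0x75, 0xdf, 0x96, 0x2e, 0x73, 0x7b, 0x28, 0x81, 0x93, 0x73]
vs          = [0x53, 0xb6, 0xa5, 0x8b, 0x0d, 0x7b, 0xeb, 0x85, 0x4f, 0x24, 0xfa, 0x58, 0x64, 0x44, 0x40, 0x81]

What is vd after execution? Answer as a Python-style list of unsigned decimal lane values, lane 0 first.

vd = [9, 240, 128, 82, 249, 157, 158, 90, 217, 10, 137, 123, 40, 129, 147, 115]

lanes per group: 256·1/16 = 16
vl ← min(11, 16) = 11
lane  0: xor(0x5a,0x53) ⇒ 0x09
lane  1: xor(0x46,0xb6) ⇒ 0xf0
lane  2: xor(0x25,0xa5) ⇒ 0x80
lane  3: xor(0xd9,0x8b) ⇒ 0x52
lane  4: xor(0xf4,0x0d) ⇒ 0xf9
lane  5: xor(0xe6,0x7b) ⇒ 0x9d
lane  6: xor(0x75,0xeb) ⇒ 0x9e
lane  7: xor(0xdf,0x85) ⇒ 0x5a
lane  8: xor(0x96,0x4f) ⇒ 0xd9
lane  9: xor(0x2e,0x24) ⇒ 0x0a
lane 10: xor(0x73,0xfa) ⇒ 0x89
lane 11: tail/keep ⇒ 0x7b
lane 12: tail/keep ⇒ 0x28
lane 13: tail/keep ⇒ 0x81
lane 14: tail/keep ⇒ 0x93
lane 15: tail/keep ⇒ 0x73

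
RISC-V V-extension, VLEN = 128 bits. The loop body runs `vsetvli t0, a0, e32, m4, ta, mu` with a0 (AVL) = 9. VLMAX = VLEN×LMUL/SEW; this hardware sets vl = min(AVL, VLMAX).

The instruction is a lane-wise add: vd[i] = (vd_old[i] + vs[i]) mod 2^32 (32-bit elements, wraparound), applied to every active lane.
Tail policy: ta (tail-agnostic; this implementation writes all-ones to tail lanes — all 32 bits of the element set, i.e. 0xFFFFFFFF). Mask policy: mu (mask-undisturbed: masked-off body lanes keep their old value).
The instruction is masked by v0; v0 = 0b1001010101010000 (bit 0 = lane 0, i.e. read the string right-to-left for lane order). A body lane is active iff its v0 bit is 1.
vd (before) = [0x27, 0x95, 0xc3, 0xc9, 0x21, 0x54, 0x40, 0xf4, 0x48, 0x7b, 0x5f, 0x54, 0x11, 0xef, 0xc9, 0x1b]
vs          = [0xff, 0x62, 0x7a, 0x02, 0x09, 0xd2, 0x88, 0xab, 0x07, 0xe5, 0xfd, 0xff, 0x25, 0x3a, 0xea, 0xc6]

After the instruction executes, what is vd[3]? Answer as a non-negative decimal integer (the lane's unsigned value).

VLMAX = (128 × 4) / 32 = 16 lanes
vl = min(AVL, VLMAX) = min(9, 16) = 9
  i=0: mask-off/keep → 39
  i=1: mask-off/keep → 149
  i=2: mask-off/keep → 195
  i=3: mask-off/keep → 201
  i=4: add(0x21,0x09) → 42
  i=5: mask-off/keep → 84
  i=6: add(0x40,0x88) → 200
  i=7: mask-off/keep → 244
  i=8: add(0x48,0x07) → 79
  i=9: tail/ones → 4294967295
  i=10: tail/ones → 4294967295
  i=11: tail/ones → 4294967295
  i=12: tail/ones → 4294967295
  i=13: tail/ones → 4294967295
  i=14: tail/ones → 4294967295
  i=15: tail/ones → 4294967295

vd[3] = 201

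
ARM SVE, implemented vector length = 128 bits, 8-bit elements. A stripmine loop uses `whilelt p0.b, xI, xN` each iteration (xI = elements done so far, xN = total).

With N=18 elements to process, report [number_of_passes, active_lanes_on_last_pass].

128-bit reg / 8-bit elem → 16 lanes
iterations = ceil(18/16) = 2; final-pass vl = 2

[iterations, last_vl] = [2, 2]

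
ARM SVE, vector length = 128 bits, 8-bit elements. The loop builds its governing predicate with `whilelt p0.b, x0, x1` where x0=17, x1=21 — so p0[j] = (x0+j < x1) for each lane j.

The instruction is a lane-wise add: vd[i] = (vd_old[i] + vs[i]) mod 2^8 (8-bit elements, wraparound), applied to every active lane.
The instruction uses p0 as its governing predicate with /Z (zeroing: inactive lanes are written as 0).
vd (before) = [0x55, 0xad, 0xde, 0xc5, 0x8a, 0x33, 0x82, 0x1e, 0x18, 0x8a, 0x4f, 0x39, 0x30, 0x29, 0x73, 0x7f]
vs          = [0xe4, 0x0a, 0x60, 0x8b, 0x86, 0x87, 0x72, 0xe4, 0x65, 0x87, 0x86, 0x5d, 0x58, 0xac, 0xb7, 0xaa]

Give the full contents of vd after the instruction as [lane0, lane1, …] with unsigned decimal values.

vd = [57, 183, 62, 80, 0, 0, 0, 0, 0, 0, 0, 0, 0, 0, 0, 0]

128-bit reg / 8-bit elem → 16 lanes
whilelt: lane j active iff 17+j < 21 → j < 4 → 4 active
lane  0: add(0x55,0xe4) ⇒ 0x39
lane  1: add(0xad,0x0a) ⇒ 0xb7
lane  2: add(0xde,0x60) ⇒ 0x3e
lane  3: add(0xc5,0x8b) ⇒ 0x50
lane  4: tail/zero ⇒ 0x00
lane  5: tail/zero ⇒ 0x00
lane  6: tail/zero ⇒ 0x00
lane  7: tail/zero ⇒ 0x00
lane  8: tail/zero ⇒ 0x00
lane  9: tail/zero ⇒ 0x00
lane 10: tail/zero ⇒ 0x00
lane 11: tail/zero ⇒ 0x00
lane 12: tail/zero ⇒ 0x00
lane 13: tail/zero ⇒ 0x00
lane 14: tail/zero ⇒ 0x00
lane 15: tail/zero ⇒ 0x00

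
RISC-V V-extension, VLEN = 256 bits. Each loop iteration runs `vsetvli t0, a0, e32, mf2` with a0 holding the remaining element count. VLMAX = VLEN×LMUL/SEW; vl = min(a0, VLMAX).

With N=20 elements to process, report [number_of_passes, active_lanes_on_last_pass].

VLMAX = (256 × 1/2) / 32 = 4 lanes
N=20: ⌈20/4⌉ = 5 iters; last vl = 20 − 4×4 = 4

[iterations, last_vl] = [5, 4]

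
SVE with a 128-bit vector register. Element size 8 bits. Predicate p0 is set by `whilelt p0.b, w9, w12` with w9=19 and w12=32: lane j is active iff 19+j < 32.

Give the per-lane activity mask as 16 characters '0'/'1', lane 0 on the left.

register lanes = 128/8 = 16
whilelt: lane j active iff 19+j < 32 → j < 13 → 13 active
bits (lane 0 leftmost): 1111111111111000

predicate = 1111111111111000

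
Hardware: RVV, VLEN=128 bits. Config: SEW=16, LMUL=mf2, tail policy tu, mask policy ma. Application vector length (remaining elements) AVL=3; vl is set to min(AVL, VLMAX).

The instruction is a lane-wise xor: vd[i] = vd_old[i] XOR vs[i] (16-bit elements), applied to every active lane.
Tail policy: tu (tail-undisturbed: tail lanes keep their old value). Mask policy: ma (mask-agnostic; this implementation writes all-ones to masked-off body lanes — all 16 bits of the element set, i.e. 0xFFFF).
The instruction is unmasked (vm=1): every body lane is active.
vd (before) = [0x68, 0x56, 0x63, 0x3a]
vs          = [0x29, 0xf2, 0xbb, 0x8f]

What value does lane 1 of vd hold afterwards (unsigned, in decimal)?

lanes per group: 128·1/2/16 = 4
vl = min(AVL, VLMAX) = min(3, 4) = 3
[0] xor(0x68,0x29) = 0x41
[1] xor(0x56,0xf2) = 0xa4
[2] xor(0x63,0xbb) = 0xd8
[3] tail/keep = 0x3a

vd[1] = 164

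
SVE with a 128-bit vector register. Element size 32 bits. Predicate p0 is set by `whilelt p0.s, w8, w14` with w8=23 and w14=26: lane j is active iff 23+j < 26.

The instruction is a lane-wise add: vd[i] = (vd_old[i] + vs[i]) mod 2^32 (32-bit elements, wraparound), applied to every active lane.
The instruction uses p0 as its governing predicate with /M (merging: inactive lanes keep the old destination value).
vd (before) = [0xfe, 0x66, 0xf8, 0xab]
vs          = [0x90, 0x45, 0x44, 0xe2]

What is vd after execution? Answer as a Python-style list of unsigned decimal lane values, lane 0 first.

register lanes = 128/32 = 4
active while 23+j < 26, i.e. j ∈ [0,3) capped at 4 ⇒ 3
vd[0] add(0xfe,0x90) -> 0x18e
vd[1] add(0x66,0x45) -> 0xab
vd[2] add(0xf8,0x44) -> 0x13c
vd[3] tail/keep -> 0xab

vd = [398, 171, 316, 171]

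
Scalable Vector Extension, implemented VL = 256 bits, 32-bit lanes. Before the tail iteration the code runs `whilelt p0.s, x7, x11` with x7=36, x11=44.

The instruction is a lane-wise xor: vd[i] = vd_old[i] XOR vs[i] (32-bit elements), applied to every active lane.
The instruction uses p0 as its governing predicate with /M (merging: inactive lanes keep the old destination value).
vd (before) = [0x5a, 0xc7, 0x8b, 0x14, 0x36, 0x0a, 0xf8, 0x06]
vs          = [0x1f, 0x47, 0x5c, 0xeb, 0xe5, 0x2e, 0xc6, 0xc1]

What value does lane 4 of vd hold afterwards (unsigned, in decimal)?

vd[4] = 211

256-bit reg / 32-bit elem → 8 lanes
whilelt: lane j active iff 36+j < 44 → j < 8 → 8 active
vd[0] xor(0x5a,0x1f) -> 0x45
vd[1] xor(0xc7,0x47) -> 0x80
vd[2] xor(0x8b,0x5c) -> 0xd7
vd[3] xor(0x14,0xeb) -> 0xff
vd[4] xor(0x36,0xe5) -> 0xd3
vd[5] xor(0x0a,0x2e) -> 0x24
vd[6] xor(0xf8,0xc6) -> 0x3e
vd[7] xor(0x06,0xc1) -> 0xc7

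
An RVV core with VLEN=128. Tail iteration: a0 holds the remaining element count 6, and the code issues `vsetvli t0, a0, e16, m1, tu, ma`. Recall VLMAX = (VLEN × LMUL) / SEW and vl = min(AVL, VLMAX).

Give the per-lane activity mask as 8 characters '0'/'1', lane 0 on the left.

predicate = 11111100

VLMAX = VLEN×LMUL/SEW = 128×1/16 = 8
vl ← min(6, 8) = 6
bits (lane 0 leftmost): 11111100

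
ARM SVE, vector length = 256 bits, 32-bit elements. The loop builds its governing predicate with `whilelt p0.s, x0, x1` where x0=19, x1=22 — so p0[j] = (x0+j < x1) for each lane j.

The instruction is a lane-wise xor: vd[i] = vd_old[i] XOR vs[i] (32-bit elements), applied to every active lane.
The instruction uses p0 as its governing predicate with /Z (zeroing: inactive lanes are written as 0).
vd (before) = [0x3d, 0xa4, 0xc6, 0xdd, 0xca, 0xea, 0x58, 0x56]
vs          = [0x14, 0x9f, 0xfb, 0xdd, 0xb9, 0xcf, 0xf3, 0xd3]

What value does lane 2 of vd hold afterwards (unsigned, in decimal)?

lane count: 256 div 32 = 8
whilelt: lane j active iff 19+j < 22 → j < 3 → 3 active
lane  0: xor(0x3d,0x14) ⇒ 0x29
lane  1: xor(0xa4,0x9f) ⇒ 0x3b
lane  2: xor(0xc6,0xfb) ⇒ 0x3d
lane  3: tail/zero ⇒ 0x00
lane  4: tail/zero ⇒ 0x00
lane  5: tail/zero ⇒ 0x00
lane  6: tail/zero ⇒ 0x00
lane  7: tail/zero ⇒ 0x00

vd[2] = 61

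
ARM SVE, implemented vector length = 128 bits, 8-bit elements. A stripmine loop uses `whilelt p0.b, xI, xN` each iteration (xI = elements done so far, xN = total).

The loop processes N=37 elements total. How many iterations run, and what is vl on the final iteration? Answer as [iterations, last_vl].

128-bit reg / 8-bit elem → 16 lanes
37 elements at 16/iter → 3 passes, remainder 5 on the last

[iterations, last_vl] = [3, 5]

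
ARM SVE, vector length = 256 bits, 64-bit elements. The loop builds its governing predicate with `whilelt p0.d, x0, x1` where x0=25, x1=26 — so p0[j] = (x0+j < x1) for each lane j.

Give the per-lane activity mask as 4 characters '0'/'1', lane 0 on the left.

lane count: 256 div 64 = 4
p0[j] = (25+j < 26); true for j=0..0 → 1 lanes set
bits (lane 0 leftmost): 1000

predicate = 1000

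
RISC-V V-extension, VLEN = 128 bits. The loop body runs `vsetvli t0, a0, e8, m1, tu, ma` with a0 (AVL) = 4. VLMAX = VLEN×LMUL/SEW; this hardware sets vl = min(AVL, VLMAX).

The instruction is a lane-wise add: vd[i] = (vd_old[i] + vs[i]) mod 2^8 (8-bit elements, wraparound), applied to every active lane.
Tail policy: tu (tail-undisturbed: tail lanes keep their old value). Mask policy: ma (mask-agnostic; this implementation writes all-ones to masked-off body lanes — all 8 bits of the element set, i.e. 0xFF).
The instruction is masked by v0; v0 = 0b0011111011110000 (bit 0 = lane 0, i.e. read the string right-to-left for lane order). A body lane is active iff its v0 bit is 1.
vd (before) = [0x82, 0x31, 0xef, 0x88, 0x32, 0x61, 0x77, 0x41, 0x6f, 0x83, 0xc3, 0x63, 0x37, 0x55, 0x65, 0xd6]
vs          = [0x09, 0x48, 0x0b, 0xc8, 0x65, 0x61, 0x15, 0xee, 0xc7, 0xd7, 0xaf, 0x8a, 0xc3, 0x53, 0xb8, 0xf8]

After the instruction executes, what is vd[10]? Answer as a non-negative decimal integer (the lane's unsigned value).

vd[10] = 195

VLMAX = (128 × 1) / 8 = 16 lanes
vl = min(AVL, VLMAX) = min(4, 16) = 4
  i=0: mask-off/ones → 255
  i=1: mask-off/ones → 255
  i=2: mask-off/ones → 255
  i=3: mask-off/ones → 255
  i=4: tail/keep → 50
  i=5: tail/keep → 97
  i=6: tail/keep → 119
  i=7: tail/keep → 65
  i=8: tail/keep → 111
  i=9: tail/keep → 131
  i=10: tail/keep → 195
  i=11: tail/keep → 99
  i=12: tail/keep → 55
  i=13: tail/keep → 85
  i=14: tail/keep → 101
  i=15: tail/keep → 214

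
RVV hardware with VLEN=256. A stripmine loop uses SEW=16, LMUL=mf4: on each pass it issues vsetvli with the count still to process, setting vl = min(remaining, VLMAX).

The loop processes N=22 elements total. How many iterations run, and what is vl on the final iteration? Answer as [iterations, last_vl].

[iterations, last_vl] = [6, 2]

lanes per group: 256·1/4/16 = 4
N=22: ⌈22/4⌉ = 6 iters; last vl = 22 − 5×4 = 2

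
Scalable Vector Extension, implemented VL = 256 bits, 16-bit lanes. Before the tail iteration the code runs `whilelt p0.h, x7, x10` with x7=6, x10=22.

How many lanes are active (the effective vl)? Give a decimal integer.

256-bit reg / 16-bit elem → 16 lanes
p0[j] = (6+j < 22); true for j=0..15 → 16 lanes set

vl = 16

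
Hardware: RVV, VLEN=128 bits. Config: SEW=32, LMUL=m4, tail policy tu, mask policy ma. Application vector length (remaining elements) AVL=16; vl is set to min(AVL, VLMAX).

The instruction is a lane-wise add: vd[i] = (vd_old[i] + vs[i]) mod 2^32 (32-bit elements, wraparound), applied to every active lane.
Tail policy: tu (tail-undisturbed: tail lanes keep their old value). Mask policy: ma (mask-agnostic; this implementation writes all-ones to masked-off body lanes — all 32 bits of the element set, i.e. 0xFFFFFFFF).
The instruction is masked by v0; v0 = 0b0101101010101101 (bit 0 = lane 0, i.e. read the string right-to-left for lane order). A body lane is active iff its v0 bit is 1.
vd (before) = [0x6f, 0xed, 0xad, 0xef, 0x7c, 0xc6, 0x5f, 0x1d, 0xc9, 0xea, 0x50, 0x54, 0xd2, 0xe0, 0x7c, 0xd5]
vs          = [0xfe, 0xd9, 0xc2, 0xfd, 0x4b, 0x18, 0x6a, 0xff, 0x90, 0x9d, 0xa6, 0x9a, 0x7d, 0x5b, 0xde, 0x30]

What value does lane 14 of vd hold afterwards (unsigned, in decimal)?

vd[14] = 346

lanes per group: 128·4/32 = 16
vl ← min(16, 16) = 16
vd[0] add(0x6f,0xfe) -> 0x16d
vd[1] mask-off/ones -> 0xffffffff
vd[2] add(0xad,0xc2) -> 0x16f
vd[3] add(0xef,0xfd) -> 0x1ec
vd[4] mask-off/ones -> 0xffffffff
vd[5] add(0xc6,0x18) -> 0xde
vd[6] mask-off/ones -> 0xffffffff
vd[7] add(0x1d,0xff) -> 0x11c
vd[8] mask-off/ones -> 0xffffffff
vd[9] add(0xea,0x9d) -> 0x187
vd[10] mask-off/ones -> 0xffffffff
vd[11] add(0x54,0x9a) -> 0xee
vd[12] add(0xd2,0x7d) -> 0x14f
vd[13] mask-off/ones -> 0xffffffff
vd[14] add(0x7c,0xde) -> 0x15a
vd[15] mask-off/ones -> 0xffffffff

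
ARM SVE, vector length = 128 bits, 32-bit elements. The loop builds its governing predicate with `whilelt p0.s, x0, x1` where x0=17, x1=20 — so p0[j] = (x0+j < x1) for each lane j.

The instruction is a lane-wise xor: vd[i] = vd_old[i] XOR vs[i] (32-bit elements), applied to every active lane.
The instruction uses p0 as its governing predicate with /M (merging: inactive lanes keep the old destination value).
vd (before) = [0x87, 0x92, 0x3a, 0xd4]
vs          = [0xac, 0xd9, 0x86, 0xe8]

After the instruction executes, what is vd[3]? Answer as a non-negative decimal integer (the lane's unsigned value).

vd[3] = 212

register lanes = 128/32 = 4
whilelt: lane j active iff 17+j < 20 → j < 3 → 3 active
  i=0: xor(0x87,0xac) → 43
  i=1: xor(0x92,0xd9) → 75
  i=2: xor(0x3a,0x86) → 188
  i=3: tail/keep → 212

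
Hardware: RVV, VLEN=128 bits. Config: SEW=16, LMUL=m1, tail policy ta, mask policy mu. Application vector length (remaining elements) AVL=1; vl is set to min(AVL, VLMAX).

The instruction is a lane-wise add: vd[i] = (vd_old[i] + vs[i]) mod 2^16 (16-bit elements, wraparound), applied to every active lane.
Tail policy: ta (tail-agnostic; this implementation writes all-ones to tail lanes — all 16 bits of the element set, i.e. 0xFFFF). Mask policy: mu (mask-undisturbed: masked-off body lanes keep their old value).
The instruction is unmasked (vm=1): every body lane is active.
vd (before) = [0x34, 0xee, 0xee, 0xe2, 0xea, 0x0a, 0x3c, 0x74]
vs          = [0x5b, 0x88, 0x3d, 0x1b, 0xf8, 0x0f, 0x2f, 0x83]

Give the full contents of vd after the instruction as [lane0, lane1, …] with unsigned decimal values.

vd = [143, 65535, 65535, 65535, 65535, 65535, 65535, 65535]

lanes per group: 128·1/16 = 8
vl = min(AVL, VLMAX) = min(1, 8) = 1
vd[0] add(0x34,0x5b) -> 0x8f
vd[1] tail/ones -> 0xffff
vd[2] tail/ones -> 0xffff
vd[3] tail/ones -> 0xffff
vd[4] tail/ones -> 0xffff
vd[5] tail/ones -> 0xffff
vd[6] tail/ones -> 0xffff
vd[7] tail/ones -> 0xffff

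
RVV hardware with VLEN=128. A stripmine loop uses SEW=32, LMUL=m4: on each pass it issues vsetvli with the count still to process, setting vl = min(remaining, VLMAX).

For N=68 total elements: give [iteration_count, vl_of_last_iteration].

VLMAX = VLEN×LMUL/SEW = 128×4/32 = 16
68 elements at 16/iter → 5 passes, remainder 4 on the last

[iterations, last_vl] = [5, 4]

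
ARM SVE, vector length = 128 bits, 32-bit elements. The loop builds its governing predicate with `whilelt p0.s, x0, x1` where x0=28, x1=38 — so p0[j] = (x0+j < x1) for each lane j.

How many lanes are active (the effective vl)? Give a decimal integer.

register lanes = 128/32 = 4
whilelt: lane j active iff 28+j < 38 → j < 10 → 4 active

vl = 4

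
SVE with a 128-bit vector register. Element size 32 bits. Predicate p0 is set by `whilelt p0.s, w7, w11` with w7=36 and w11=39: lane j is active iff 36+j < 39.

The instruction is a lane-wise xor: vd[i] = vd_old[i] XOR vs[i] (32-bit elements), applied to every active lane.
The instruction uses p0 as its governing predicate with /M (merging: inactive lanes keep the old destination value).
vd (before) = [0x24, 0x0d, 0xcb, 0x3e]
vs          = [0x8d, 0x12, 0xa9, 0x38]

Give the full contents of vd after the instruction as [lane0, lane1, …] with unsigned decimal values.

vd = [169, 31, 98, 62]

128-bit reg / 32-bit elem → 4 lanes
active while 36+j < 39, i.e. j ∈ [0,3) capped at 4 ⇒ 3
vd[0] xor(0x24,0x8d) -> 0xa9
vd[1] xor(0x0d,0x12) -> 0x1f
vd[2] xor(0xcb,0xa9) -> 0x62
vd[3] tail/keep -> 0x3e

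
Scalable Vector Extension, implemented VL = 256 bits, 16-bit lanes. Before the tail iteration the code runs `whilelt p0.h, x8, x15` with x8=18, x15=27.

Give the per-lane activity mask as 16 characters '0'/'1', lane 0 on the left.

register lanes = 256/16 = 16
p0[j] = (18+j < 27); true for j=0..8 → 9 lanes set
bits (lane 0 leftmost): 1111111110000000

predicate = 1111111110000000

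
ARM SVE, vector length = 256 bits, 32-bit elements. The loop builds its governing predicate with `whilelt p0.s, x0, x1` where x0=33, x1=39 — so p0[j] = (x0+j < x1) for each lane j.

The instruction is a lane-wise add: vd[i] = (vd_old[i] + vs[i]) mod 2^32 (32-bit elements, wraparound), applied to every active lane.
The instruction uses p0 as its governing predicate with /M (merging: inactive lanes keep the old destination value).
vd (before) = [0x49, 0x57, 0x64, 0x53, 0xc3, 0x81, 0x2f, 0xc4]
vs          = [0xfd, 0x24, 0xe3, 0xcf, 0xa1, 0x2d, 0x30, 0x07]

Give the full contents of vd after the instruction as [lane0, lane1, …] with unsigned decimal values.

vd = [326, 123, 327, 290, 356, 174, 47, 196]

256-bit reg / 32-bit elem → 8 lanes
active while 33+j < 39, i.e. j ∈ [0,6) capped at 8 ⇒ 6
vd[0] add(0x49,0xfd) -> 0x146
vd[1] add(0x57,0x24) -> 0x7b
vd[2] add(0x64,0xe3) -> 0x147
vd[3] add(0x53,0xcf) -> 0x122
vd[4] add(0xc3,0xa1) -> 0x164
vd[5] add(0x81,0x2d) -> 0xae
vd[6] tail/keep -> 0x2f
vd[7] tail/keep -> 0xc4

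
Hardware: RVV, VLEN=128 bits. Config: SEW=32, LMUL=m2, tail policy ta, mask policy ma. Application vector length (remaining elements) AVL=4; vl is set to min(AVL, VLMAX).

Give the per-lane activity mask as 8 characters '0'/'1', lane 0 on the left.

predicate = 11110000

VLMAX = (128 × 2) / 32 = 8 lanes
AVL=4 ≤ VLMAX=8, so vl = 4
bits (lane 0 leftmost): 11110000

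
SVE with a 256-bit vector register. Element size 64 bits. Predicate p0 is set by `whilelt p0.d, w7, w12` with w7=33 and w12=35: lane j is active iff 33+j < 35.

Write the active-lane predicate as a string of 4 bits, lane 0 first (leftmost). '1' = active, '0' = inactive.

predicate = 1100

256-bit reg / 64-bit elem → 4 lanes
whilelt: lane j active iff 33+j < 35 → j < 2 → 2 active
bits (lane 0 leftmost): 1100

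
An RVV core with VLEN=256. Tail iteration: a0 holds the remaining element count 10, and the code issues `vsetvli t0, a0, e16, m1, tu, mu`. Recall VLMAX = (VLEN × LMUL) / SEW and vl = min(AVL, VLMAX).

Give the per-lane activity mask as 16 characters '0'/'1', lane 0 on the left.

predicate = 1111111111000000

VLMAX = VLEN×LMUL/SEW = 256×1/16 = 16
AVL=10 ≤ VLMAX=16, so vl = 10
bits (lane 0 leftmost): 1111111111000000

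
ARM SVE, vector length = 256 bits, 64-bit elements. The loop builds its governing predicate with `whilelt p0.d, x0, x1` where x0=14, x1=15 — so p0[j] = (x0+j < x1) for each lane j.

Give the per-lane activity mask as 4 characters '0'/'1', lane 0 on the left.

lane count: 256 div 64 = 4
active while 14+j < 15, i.e. j ∈ [0,1) capped at 4 ⇒ 1
bits (lane 0 leftmost): 1000

predicate = 1000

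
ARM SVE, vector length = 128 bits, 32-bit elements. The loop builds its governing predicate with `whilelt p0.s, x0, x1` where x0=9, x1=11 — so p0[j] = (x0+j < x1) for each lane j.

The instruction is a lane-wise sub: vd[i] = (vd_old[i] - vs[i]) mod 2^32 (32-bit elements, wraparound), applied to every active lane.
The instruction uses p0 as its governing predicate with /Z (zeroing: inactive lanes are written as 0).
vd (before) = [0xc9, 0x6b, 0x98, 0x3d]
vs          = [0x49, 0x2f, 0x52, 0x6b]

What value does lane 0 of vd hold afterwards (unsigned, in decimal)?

vd[0] = 128

128-bit reg / 32-bit elem → 4 lanes
whilelt: lane j active iff 9+j < 11 → j < 2 → 2 active
[0] sub(0xc9,0x49) = 0x80
[1] sub(0x6b,0x2f) = 0x3c
[2] tail/zero = 0x00
[3] tail/zero = 0x00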